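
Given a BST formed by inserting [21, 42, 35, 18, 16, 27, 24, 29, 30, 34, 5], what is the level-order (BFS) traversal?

Tree insertion order: [21, 42, 35, 18, 16, 27, 24, 29, 30, 34, 5]
Tree (level-order array): [21, 18, 42, 16, None, 35, None, 5, None, 27, None, None, None, 24, 29, None, None, None, 30, None, 34]
BFS from the root, enqueuing left then right child of each popped node:
  queue [21] -> pop 21, enqueue [18, 42], visited so far: [21]
  queue [18, 42] -> pop 18, enqueue [16], visited so far: [21, 18]
  queue [42, 16] -> pop 42, enqueue [35], visited so far: [21, 18, 42]
  queue [16, 35] -> pop 16, enqueue [5], visited so far: [21, 18, 42, 16]
  queue [35, 5] -> pop 35, enqueue [27], visited so far: [21, 18, 42, 16, 35]
  queue [5, 27] -> pop 5, enqueue [none], visited so far: [21, 18, 42, 16, 35, 5]
  queue [27] -> pop 27, enqueue [24, 29], visited so far: [21, 18, 42, 16, 35, 5, 27]
  queue [24, 29] -> pop 24, enqueue [none], visited so far: [21, 18, 42, 16, 35, 5, 27, 24]
  queue [29] -> pop 29, enqueue [30], visited so far: [21, 18, 42, 16, 35, 5, 27, 24, 29]
  queue [30] -> pop 30, enqueue [34], visited so far: [21, 18, 42, 16, 35, 5, 27, 24, 29, 30]
  queue [34] -> pop 34, enqueue [none], visited so far: [21, 18, 42, 16, 35, 5, 27, 24, 29, 30, 34]
Result: [21, 18, 42, 16, 35, 5, 27, 24, 29, 30, 34]


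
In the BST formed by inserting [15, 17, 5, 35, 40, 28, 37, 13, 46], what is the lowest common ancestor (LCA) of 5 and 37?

Tree insertion order: [15, 17, 5, 35, 40, 28, 37, 13, 46]
Tree (level-order array): [15, 5, 17, None, 13, None, 35, None, None, 28, 40, None, None, 37, 46]
In a BST, the LCA of p=5, q=37 is the first node v on the
root-to-leaf path with p <= v <= q (go left if both < v, right if both > v).
Walk from root:
  at 15: 5 <= 15 <= 37, this is the LCA
LCA = 15


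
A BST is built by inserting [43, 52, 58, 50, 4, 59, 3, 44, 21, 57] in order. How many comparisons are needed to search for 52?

Search path for 52: 43 -> 52
Found: True
Comparisons: 2


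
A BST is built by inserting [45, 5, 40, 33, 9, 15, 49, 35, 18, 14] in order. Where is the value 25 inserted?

Starting tree (level order): [45, 5, 49, None, 40, None, None, 33, None, 9, 35, None, 15, None, None, 14, 18]
Insertion path: 45 -> 5 -> 40 -> 33 -> 9 -> 15 -> 18
Result: insert 25 as right child of 18
Final tree (level order): [45, 5, 49, None, 40, None, None, 33, None, 9, 35, None, 15, None, None, 14, 18, None, None, None, 25]


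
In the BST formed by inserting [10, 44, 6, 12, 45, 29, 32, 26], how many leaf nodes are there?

Tree built from: [10, 44, 6, 12, 45, 29, 32, 26]
Tree (level-order array): [10, 6, 44, None, None, 12, 45, None, 29, None, None, 26, 32]
Rule: A leaf has 0 children.
Per-node child counts:
  node 10: 2 child(ren)
  node 6: 0 child(ren)
  node 44: 2 child(ren)
  node 12: 1 child(ren)
  node 29: 2 child(ren)
  node 26: 0 child(ren)
  node 32: 0 child(ren)
  node 45: 0 child(ren)
Matching nodes: [6, 26, 32, 45]
Count of leaf nodes: 4


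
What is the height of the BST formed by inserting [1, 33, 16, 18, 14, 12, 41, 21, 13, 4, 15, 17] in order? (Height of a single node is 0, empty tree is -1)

Insertion order: [1, 33, 16, 18, 14, 12, 41, 21, 13, 4, 15, 17]
Tree (level-order array): [1, None, 33, 16, 41, 14, 18, None, None, 12, 15, 17, 21, 4, 13]
Compute height bottom-up (empty subtree = -1):
  height(4) = 1 + max(-1, -1) = 0
  height(13) = 1 + max(-1, -1) = 0
  height(12) = 1 + max(0, 0) = 1
  height(15) = 1 + max(-1, -1) = 0
  height(14) = 1 + max(1, 0) = 2
  height(17) = 1 + max(-1, -1) = 0
  height(21) = 1 + max(-1, -1) = 0
  height(18) = 1 + max(0, 0) = 1
  height(16) = 1 + max(2, 1) = 3
  height(41) = 1 + max(-1, -1) = 0
  height(33) = 1 + max(3, 0) = 4
  height(1) = 1 + max(-1, 4) = 5
Height = 5


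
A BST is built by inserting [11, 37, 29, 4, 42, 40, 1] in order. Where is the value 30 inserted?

Starting tree (level order): [11, 4, 37, 1, None, 29, 42, None, None, None, None, 40]
Insertion path: 11 -> 37 -> 29
Result: insert 30 as right child of 29
Final tree (level order): [11, 4, 37, 1, None, 29, 42, None, None, None, 30, 40]


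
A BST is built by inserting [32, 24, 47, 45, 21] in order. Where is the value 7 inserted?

Starting tree (level order): [32, 24, 47, 21, None, 45]
Insertion path: 32 -> 24 -> 21
Result: insert 7 as left child of 21
Final tree (level order): [32, 24, 47, 21, None, 45, None, 7]


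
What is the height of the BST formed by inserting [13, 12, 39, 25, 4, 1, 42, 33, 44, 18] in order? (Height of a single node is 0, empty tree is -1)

Insertion order: [13, 12, 39, 25, 4, 1, 42, 33, 44, 18]
Tree (level-order array): [13, 12, 39, 4, None, 25, 42, 1, None, 18, 33, None, 44]
Compute height bottom-up (empty subtree = -1):
  height(1) = 1 + max(-1, -1) = 0
  height(4) = 1 + max(0, -1) = 1
  height(12) = 1 + max(1, -1) = 2
  height(18) = 1 + max(-1, -1) = 0
  height(33) = 1 + max(-1, -1) = 0
  height(25) = 1 + max(0, 0) = 1
  height(44) = 1 + max(-1, -1) = 0
  height(42) = 1 + max(-1, 0) = 1
  height(39) = 1 + max(1, 1) = 2
  height(13) = 1 + max(2, 2) = 3
Height = 3


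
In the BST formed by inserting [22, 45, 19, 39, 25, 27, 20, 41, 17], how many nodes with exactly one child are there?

Tree built from: [22, 45, 19, 39, 25, 27, 20, 41, 17]
Tree (level-order array): [22, 19, 45, 17, 20, 39, None, None, None, None, None, 25, 41, None, 27]
Rule: These are nodes with exactly 1 non-null child.
Per-node child counts:
  node 22: 2 child(ren)
  node 19: 2 child(ren)
  node 17: 0 child(ren)
  node 20: 0 child(ren)
  node 45: 1 child(ren)
  node 39: 2 child(ren)
  node 25: 1 child(ren)
  node 27: 0 child(ren)
  node 41: 0 child(ren)
Matching nodes: [45, 25]
Count of nodes with exactly one child: 2


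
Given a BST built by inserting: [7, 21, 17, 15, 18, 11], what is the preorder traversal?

Tree insertion order: [7, 21, 17, 15, 18, 11]
Tree (level-order array): [7, None, 21, 17, None, 15, 18, 11]
Preorder traversal: [7, 21, 17, 15, 11, 18]


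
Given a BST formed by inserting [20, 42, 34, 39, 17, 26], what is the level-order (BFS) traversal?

Tree insertion order: [20, 42, 34, 39, 17, 26]
Tree (level-order array): [20, 17, 42, None, None, 34, None, 26, 39]
BFS from the root, enqueuing left then right child of each popped node:
  queue [20] -> pop 20, enqueue [17, 42], visited so far: [20]
  queue [17, 42] -> pop 17, enqueue [none], visited so far: [20, 17]
  queue [42] -> pop 42, enqueue [34], visited so far: [20, 17, 42]
  queue [34] -> pop 34, enqueue [26, 39], visited so far: [20, 17, 42, 34]
  queue [26, 39] -> pop 26, enqueue [none], visited so far: [20, 17, 42, 34, 26]
  queue [39] -> pop 39, enqueue [none], visited so far: [20, 17, 42, 34, 26, 39]
Result: [20, 17, 42, 34, 26, 39]


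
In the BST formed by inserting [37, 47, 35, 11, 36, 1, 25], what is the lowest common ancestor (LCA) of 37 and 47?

Tree insertion order: [37, 47, 35, 11, 36, 1, 25]
Tree (level-order array): [37, 35, 47, 11, 36, None, None, 1, 25]
In a BST, the LCA of p=37, q=47 is the first node v on the
root-to-leaf path with p <= v <= q (go left if both < v, right if both > v).
Walk from root:
  at 37: 37 <= 37 <= 47, this is the LCA
LCA = 37


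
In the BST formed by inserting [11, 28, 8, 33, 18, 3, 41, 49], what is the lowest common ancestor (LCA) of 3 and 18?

Tree insertion order: [11, 28, 8, 33, 18, 3, 41, 49]
Tree (level-order array): [11, 8, 28, 3, None, 18, 33, None, None, None, None, None, 41, None, 49]
In a BST, the LCA of p=3, q=18 is the first node v on the
root-to-leaf path with p <= v <= q (go left if both < v, right if both > v).
Walk from root:
  at 11: 3 <= 11 <= 18, this is the LCA
LCA = 11


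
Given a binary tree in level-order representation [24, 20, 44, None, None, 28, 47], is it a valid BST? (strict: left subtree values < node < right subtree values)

Level-order array: [24, 20, 44, None, None, 28, 47]
Validate using subtree bounds (lo, hi): at each node, require lo < value < hi,
then recurse left with hi=value and right with lo=value.
Preorder trace (stopping at first violation):
  at node 24 with bounds (-inf, +inf): OK
  at node 20 with bounds (-inf, 24): OK
  at node 44 with bounds (24, +inf): OK
  at node 28 with bounds (24, 44): OK
  at node 47 with bounds (44, +inf): OK
No violation found at any node.
Result: Valid BST


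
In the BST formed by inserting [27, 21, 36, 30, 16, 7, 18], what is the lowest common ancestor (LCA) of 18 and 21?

Tree insertion order: [27, 21, 36, 30, 16, 7, 18]
Tree (level-order array): [27, 21, 36, 16, None, 30, None, 7, 18]
In a BST, the LCA of p=18, q=21 is the first node v on the
root-to-leaf path with p <= v <= q (go left if both < v, right if both > v).
Walk from root:
  at 27: both 18 and 21 < 27, go left
  at 21: 18 <= 21 <= 21, this is the LCA
LCA = 21


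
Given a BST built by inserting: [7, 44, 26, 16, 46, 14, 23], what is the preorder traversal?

Tree insertion order: [7, 44, 26, 16, 46, 14, 23]
Tree (level-order array): [7, None, 44, 26, 46, 16, None, None, None, 14, 23]
Preorder traversal: [7, 44, 26, 16, 14, 23, 46]


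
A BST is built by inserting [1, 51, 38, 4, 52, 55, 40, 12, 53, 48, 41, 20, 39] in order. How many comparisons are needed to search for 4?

Search path for 4: 1 -> 51 -> 38 -> 4
Found: True
Comparisons: 4


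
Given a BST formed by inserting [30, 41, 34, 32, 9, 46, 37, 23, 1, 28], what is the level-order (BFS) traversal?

Tree insertion order: [30, 41, 34, 32, 9, 46, 37, 23, 1, 28]
Tree (level-order array): [30, 9, 41, 1, 23, 34, 46, None, None, None, 28, 32, 37]
BFS from the root, enqueuing left then right child of each popped node:
  queue [30] -> pop 30, enqueue [9, 41], visited so far: [30]
  queue [9, 41] -> pop 9, enqueue [1, 23], visited so far: [30, 9]
  queue [41, 1, 23] -> pop 41, enqueue [34, 46], visited so far: [30, 9, 41]
  queue [1, 23, 34, 46] -> pop 1, enqueue [none], visited so far: [30, 9, 41, 1]
  queue [23, 34, 46] -> pop 23, enqueue [28], visited so far: [30, 9, 41, 1, 23]
  queue [34, 46, 28] -> pop 34, enqueue [32, 37], visited so far: [30, 9, 41, 1, 23, 34]
  queue [46, 28, 32, 37] -> pop 46, enqueue [none], visited so far: [30, 9, 41, 1, 23, 34, 46]
  queue [28, 32, 37] -> pop 28, enqueue [none], visited so far: [30, 9, 41, 1, 23, 34, 46, 28]
  queue [32, 37] -> pop 32, enqueue [none], visited so far: [30, 9, 41, 1, 23, 34, 46, 28, 32]
  queue [37] -> pop 37, enqueue [none], visited so far: [30, 9, 41, 1, 23, 34, 46, 28, 32, 37]
Result: [30, 9, 41, 1, 23, 34, 46, 28, 32, 37]


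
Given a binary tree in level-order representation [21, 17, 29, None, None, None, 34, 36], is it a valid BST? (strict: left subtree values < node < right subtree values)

Level-order array: [21, 17, 29, None, None, None, 34, 36]
Validate using subtree bounds (lo, hi): at each node, require lo < value < hi,
then recurse left with hi=value and right with lo=value.
Preorder trace (stopping at first violation):
  at node 21 with bounds (-inf, +inf): OK
  at node 17 with bounds (-inf, 21): OK
  at node 29 with bounds (21, +inf): OK
  at node 34 with bounds (29, +inf): OK
  at node 36 with bounds (29, 34): VIOLATION
Node 36 violates its bound: not (29 < 36 < 34).
Result: Not a valid BST


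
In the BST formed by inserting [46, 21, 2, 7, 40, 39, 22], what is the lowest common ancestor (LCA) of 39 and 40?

Tree insertion order: [46, 21, 2, 7, 40, 39, 22]
Tree (level-order array): [46, 21, None, 2, 40, None, 7, 39, None, None, None, 22]
In a BST, the LCA of p=39, q=40 is the first node v on the
root-to-leaf path with p <= v <= q (go left if both < v, right if both > v).
Walk from root:
  at 46: both 39 and 40 < 46, go left
  at 21: both 39 and 40 > 21, go right
  at 40: 39 <= 40 <= 40, this is the LCA
LCA = 40


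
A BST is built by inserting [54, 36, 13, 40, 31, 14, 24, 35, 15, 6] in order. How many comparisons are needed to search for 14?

Search path for 14: 54 -> 36 -> 13 -> 31 -> 14
Found: True
Comparisons: 5


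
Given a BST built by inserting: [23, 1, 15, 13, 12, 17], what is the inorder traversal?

Tree insertion order: [23, 1, 15, 13, 12, 17]
Tree (level-order array): [23, 1, None, None, 15, 13, 17, 12]
Inorder traversal: [1, 12, 13, 15, 17, 23]


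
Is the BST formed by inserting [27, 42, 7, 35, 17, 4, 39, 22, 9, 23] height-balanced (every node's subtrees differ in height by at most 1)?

Tree (level-order array): [27, 7, 42, 4, 17, 35, None, None, None, 9, 22, None, 39, None, None, None, 23]
Definition: a tree is height-balanced if, at every node, |h(left) - h(right)| <= 1 (empty subtree has height -1).
Bottom-up per-node check:
  node 4: h_left=-1, h_right=-1, diff=0 [OK], height=0
  node 9: h_left=-1, h_right=-1, diff=0 [OK], height=0
  node 23: h_left=-1, h_right=-1, diff=0 [OK], height=0
  node 22: h_left=-1, h_right=0, diff=1 [OK], height=1
  node 17: h_left=0, h_right=1, diff=1 [OK], height=2
  node 7: h_left=0, h_right=2, diff=2 [FAIL (|0-2|=2 > 1)], height=3
  node 39: h_left=-1, h_right=-1, diff=0 [OK], height=0
  node 35: h_left=-1, h_right=0, diff=1 [OK], height=1
  node 42: h_left=1, h_right=-1, diff=2 [FAIL (|1--1|=2 > 1)], height=2
  node 27: h_left=3, h_right=2, diff=1 [OK], height=4
Node 7 violates the condition: |0 - 2| = 2 > 1.
Result: Not balanced


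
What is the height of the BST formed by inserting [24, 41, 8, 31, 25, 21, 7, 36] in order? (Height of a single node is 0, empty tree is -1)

Insertion order: [24, 41, 8, 31, 25, 21, 7, 36]
Tree (level-order array): [24, 8, 41, 7, 21, 31, None, None, None, None, None, 25, 36]
Compute height bottom-up (empty subtree = -1):
  height(7) = 1 + max(-1, -1) = 0
  height(21) = 1 + max(-1, -1) = 0
  height(8) = 1 + max(0, 0) = 1
  height(25) = 1 + max(-1, -1) = 0
  height(36) = 1 + max(-1, -1) = 0
  height(31) = 1 + max(0, 0) = 1
  height(41) = 1 + max(1, -1) = 2
  height(24) = 1 + max(1, 2) = 3
Height = 3


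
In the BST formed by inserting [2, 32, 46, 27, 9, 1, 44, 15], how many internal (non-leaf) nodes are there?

Tree built from: [2, 32, 46, 27, 9, 1, 44, 15]
Tree (level-order array): [2, 1, 32, None, None, 27, 46, 9, None, 44, None, None, 15]
Rule: An internal node has at least one child.
Per-node child counts:
  node 2: 2 child(ren)
  node 1: 0 child(ren)
  node 32: 2 child(ren)
  node 27: 1 child(ren)
  node 9: 1 child(ren)
  node 15: 0 child(ren)
  node 46: 1 child(ren)
  node 44: 0 child(ren)
Matching nodes: [2, 32, 27, 9, 46]
Count of internal (non-leaf) nodes: 5


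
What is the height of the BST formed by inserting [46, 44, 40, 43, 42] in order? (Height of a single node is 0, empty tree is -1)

Insertion order: [46, 44, 40, 43, 42]
Tree (level-order array): [46, 44, None, 40, None, None, 43, 42]
Compute height bottom-up (empty subtree = -1):
  height(42) = 1 + max(-1, -1) = 0
  height(43) = 1 + max(0, -1) = 1
  height(40) = 1 + max(-1, 1) = 2
  height(44) = 1 + max(2, -1) = 3
  height(46) = 1 + max(3, -1) = 4
Height = 4


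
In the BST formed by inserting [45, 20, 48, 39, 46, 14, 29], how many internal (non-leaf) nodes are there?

Tree built from: [45, 20, 48, 39, 46, 14, 29]
Tree (level-order array): [45, 20, 48, 14, 39, 46, None, None, None, 29]
Rule: An internal node has at least one child.
Per-node child counts:
  node 45: 2 child(ren)
  node 20: 2 child(ren)
  node 14: 0 child(ren)
  node 39: 1 child(ren)
  node 29: 0 child(ren)
  node 48: 1 child(ren)
  node 46: 0 child(ren)
Matching nodes: [45, 20, 39, 48]
Count of internal (non-leaf) nodes: 4


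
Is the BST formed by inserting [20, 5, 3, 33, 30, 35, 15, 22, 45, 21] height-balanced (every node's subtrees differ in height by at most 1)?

Tree (level-order array): [20, 5, 33, 3, 15, 30, 35, None, None, None, None, 22, None, None, 45, 21]
Definition: a tree is height-balanced if, at every node, |h(left) - h(right)| <= 1 (empty subtree has height -1).
Bottom-up per-node check:
  node 3: h_left=-1, h_right=-1, diff=0 [OK], height=0
  node 15: h_left=-1, h_right=-1, diff=0 [OK], height=0
  node 5: h_left=0, h_right=0, diff=0 [OK], height=1
  node 21: h_left=-1, h_right=-1, diff=0 [OK], height=0
  node 22: h_left=0, h_right=-1, diff=1 [OK], height=1
  node 30: h_left=1, h_right=-1, diff=2 [FAIL (|1--1|=2 > 1)], height=2
  node 45: h_left=-1, h_right=-1, diff=0 [OK], height=0
  node 35: h_left=-1, h_right=0, diff=1 [OK], height=1
  node 33: h_left=2, h_right=1, diff=1 [OK], height=3
  node 20: h_left=1, h_right=3, diff=2 [FAIL (|1-3|=2 > 1)], height=4
Node 30 violates the condition: |1 - -1| = 2 > 1.
Result: Not balanced


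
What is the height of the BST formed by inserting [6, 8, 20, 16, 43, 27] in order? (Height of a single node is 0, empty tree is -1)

Insertion order: [6, 8, 20, 16, 43, 27]
Tree (level-order array): [6, None, 8, None, 20, 16, 43, None, None, 27]
Compute height bottom-up (empty subtree = -1):
  height(16) = 1 + max(-1, -1) = 0
  height(27) = 1 + max(-1, -1) = 0
  height(43) = 1 + max(0, -1) = 1
  height(20) = 1 + max(0, 1) = 2
  height(8) = 1 + max(-1, 2) = 3
  height(6) = 1 + max(-1, 3) = 4
Height = 4


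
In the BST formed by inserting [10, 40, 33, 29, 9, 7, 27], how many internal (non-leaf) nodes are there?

Tree built from: [10, 40, 33, 29, 9, 7, 27]
Tree (level-order array): [10, 9, 40, 7, None, 33, None, None, None, 29, None, 27]
Rule: An internal node has at least one child.
Per-node child counts:
  node 10: 2 child(ren)
  node 9: 1 child(ren)
  node 7: 0 child(ren)
  node 40: 1 child(ren)
  node 33: 1 child(ren)
  node 29: 1 child(ren)
  node 27: 0 child(ren)
Matching nodes: [10, 9, 40, 33, 29]
Count of internal (non-leaf) nodes: 5


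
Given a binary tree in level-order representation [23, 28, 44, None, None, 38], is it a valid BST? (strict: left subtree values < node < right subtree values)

Level-order array: [23, 28, 44, None, None, 38]
Validate using subtree bounds (lo, hi): at each node, require lo < value < hi,
then recurse left with hi=value and right with lo=value.
Preorder trace (stopping at first violation):
  at node 23 with bounds (-inf, +inf): OK
  at node 28 with bounds (-inf, 23): VIOLATION
Node 28 violates its bound: not (-inf < 28 < 23).
Result: Not a valid BST


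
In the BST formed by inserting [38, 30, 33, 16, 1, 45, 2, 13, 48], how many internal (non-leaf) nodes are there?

Tree built from: [38, 30, 33, 16, 1, 45, 2, 13, 48]
Tree (level-order array): [38, 30, 45, 16, 33, None, 48, 1, None, None, None, None, None, None, 2, None, 13]
Rule: An internal node has at least one child.
Per-node child counts:
  node 38: 2 child(ren)
  node 30: 2 child(ren)
  node 16: 1 child(ren)
  node 1: 1 child(ren)
  node 2: 1 child(ren)
  node 13: 0 child(ren)
  node 33: 0 child(ren)
  node 45: 1 child(ren)
  node 48: 0 child(ren)
Matching nodes: [38, 30, 16, 1, 2, 45]
Count of internal (non-leaf) nodes: 6


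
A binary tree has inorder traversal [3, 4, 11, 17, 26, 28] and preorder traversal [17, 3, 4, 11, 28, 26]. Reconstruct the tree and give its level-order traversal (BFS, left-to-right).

Inorder:  [3, 4, 11, 17, 26, 28]
Preorder: [17, 3, 4, 11, 28, 26]
Algorithm: preorder visits root first, so consume preorder in order;
for each root, split the current inorder slice at that value into
left-subtree inorder and right-subtree inorder, then recurse.
Recursive splits:
  root=17; inorder splits into left=[3, 4, 11], right=[26, 28]
  root=3; inorder splits into left=[], right=[4, 11]
  root=4; inorder splits into left=[], right=[11]
  root=11; inorder splits into left=[], right=[]
  root=28; inorder splits into left=[26], right=[]
  root=26; inorder splits into left=[], right=[]
Reconstructed level-order: [17, 3, 28, 4, 26, 11]


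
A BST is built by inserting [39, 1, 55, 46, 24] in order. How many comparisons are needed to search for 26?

Search path for 26: 39 -> 1 -> 24
Found: False
Comparisons: 3


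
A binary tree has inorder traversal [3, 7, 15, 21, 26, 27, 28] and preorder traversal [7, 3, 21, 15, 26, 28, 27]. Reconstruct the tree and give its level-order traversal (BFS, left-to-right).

Inorder:  [3, 7, 15, 21, 26, 27, 28]
Preorder: [7, 3, 21, 15, 26, 28, 27]
Algorithm: preorder visits root first, so consume preorder in order;
for each root, split the current inorder slice at that value into
left-subtree inorder and right-subtree inorder, then recurse.
Recursive splits:
  root=7; inorder splits into left=[3], right=[15, 21, 26, 27, 28]
  root=3; inorder splits into left=[], right=[]
  root=21; inorder splits into left=[15], right=[26, 27, 28]
  root=15; inorder splits into left=[], right=[]
  root=26; inorder splits into left=[], right=[27, 28]
  root=28; inorder splits into left=[27], right=[]
  root=27; inorder splits into left=[], right=[]
Reconstructed level-order: [7, 3, 21, 15, 26, 28, 27]


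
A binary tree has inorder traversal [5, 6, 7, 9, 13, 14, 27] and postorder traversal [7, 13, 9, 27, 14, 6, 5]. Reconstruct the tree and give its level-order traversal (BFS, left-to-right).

Inorder:   [5, 6, 7, 9, 13, 14, 27]
Postorder: [7, 13, 9, 27, 14, 6, 5]
Algorithm: postorder visits root last, so walk postorder right-to-left;
each value is the root of the current inorder slice — split it at that
value, recurse on the right subtree first, then the left.
Recursive splits:
  root=5; inorder splits into left=[], right=[6, 7, 9, 13, 14, 27]
  root=6; inorder splits into left=[], right=[7, 9, 13, 14, 27]
  root=14; inorder splits into left=[7, 9, 13], right=[27]
  root=27; inorder splits into left=[], right=[]
  root=9; inorder splits into left=[7], right=[13]
  root=13; inorder splits into left=[], right=[]
  root=7; inorder splits into left=[], right=[]
Reconstructed level-order: [5, 6, 14, 9, 27, 7, 13]


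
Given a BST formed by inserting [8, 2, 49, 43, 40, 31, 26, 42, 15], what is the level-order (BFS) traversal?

Tree insertion order: [8, 2, 49, 43, 40, 31, 26, 42, 15]
Tree (level-order array): [8, 2, 49, None, None, 43, None, 40, None, 31, 42, 26, None, None, None, 15]
BFS from the root, enqueuing left then right child of each popped node:
  queue [8] -> pop 8, enqueue [2, 49], visited so far: [8]
  queue [2, 49] -> pop 2, enqueue [none], visited so far: [8, 2]
  queue [49] -> pop 49, enqueue [43], visited so far: [8, 2, 49]
  queue [43] -> pop 43, enqueue [40], visited so far: [8, 2, 49, 43]
  queue [40] -> pop 40, enqueue [31, 42], visited so far: [8, 2, 49, 43, 40]
  queue [31, 42] -> pop 31, enqueue [26], visited so far: [8, 2, 49, 43, 40, 31]
  queue [42, 26] -> pop 42, enqueue [none], visited so far: [8, 2, 49, 43, 40, 31, 42]
  queue [26] -> pop 26, enqueue [15], visited so far: [8, 2, 49, 43, 40, 31, 42, 26]
  queue [15] -> pop 15, enqueue [none], visited so far: [8, 2, 49, 43, 40, 31, 42, 26, 15]
Result: [8, 2, 49, 43, 40, 31, 42, 26, 15]


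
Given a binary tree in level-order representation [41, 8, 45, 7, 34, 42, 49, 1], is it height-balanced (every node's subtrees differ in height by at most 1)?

Tree (level-order array): [41, 8, 45, 7, 34, 42, 49, 1]
Definition: a tree is height-balanced if, at every node, |h(left) - h(right)| <= 1 (empty subtree has height -1).
Bottom-up per-node check:
  node 1: h_left=-1, h_right=-1, diff=0 [OK], height=0
  node 7: h_left=0, h_right=-1, diff=1 [OK], height=1
  node 34: h_left=-1, h_right=-1, diff=0 [OK], height=0
  node 8: h_left=1, h_right=0, diff=1 [OK], height=2
  node 42: h_left=-1, h_right=-1, diff=0 [OK], height=0
  node 49: h_left=-1, h_right=-1, diff=0 [OK], height=0
  node 45: h_left=0, h_right=0, diff=0 [OK], height=1
  node 41: h_left=2, h_right=1, diff=1 [OK], height=3
All nodes satisfy the balance condition.
Result: Balanced


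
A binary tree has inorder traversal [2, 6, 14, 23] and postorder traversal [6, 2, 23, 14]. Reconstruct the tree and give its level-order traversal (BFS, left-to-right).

Inorder:   [2, 6, 14, 23]
Postorder: [6, 2, 23, 14]
Algorithm: postorder visits root last, so walk postorder right-to-left;
each value is the root of the current inorder slice — split it at that
value, recurse on the right subtree first, then the left.
Recursive splits:
  root=14; inorder splits into left=[2, 6], right=[23]
  root=23; inorder splits into left=[], right=[]
  root=2; inorder splits into left=[], right=[6]
  root=6; inorder splits into left=[], right=[]
Reconstructed level-order: [14, 2, 23, 6]


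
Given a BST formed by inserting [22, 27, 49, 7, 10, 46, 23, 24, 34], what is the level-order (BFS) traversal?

Tree insertion order: [22, 27, 49, 7, 10, 46, 23, 24, 34]
Tree (level-order array): [22, 7, 27, None, 10, 23, 49, None, None, None, 24, 46, None, None, None, 34]
BFS from the root, enqueuing left then right child of each popped node:
  queue [22] -> pop 22, enqueue [7, 27], visited so far: [22]
  queue [7, 27] -> pop 7, enqueue [10], visited so far: [22, 7]
  queue [27, 10] -> pop 27, enqueue [23, 49], visited so far: [22, 7, 27]
  queue [10, 23, 49] -> pop 10, enqueue [none], visited so far: [22, 7, 27, 10]
  queue [23, 49] -> pop 23, enqueue [24], visited so far: [22, 7, 27, 10, 23]
  queue [49, 24] -> pop 49, enqueue [46], visited so far: [22, 7, 27, 10, 23, 49]
  queue [24, 46] -> pop 24, enqueue [none], visited so far: [22, 7, 27, 10, 23, 49, 24]
  queue [46] -> pop 46, enqueue [34], visited so far: [22, 7, 27, 10, 23, 49, 24, 46]
  queue [34] -> pop 34, enqueue [none], visited so far: [22, 7, 27, 10, 23, 49, 24, 46, 34]
Result: [22, 7, 27, 10, 23, 49, 24, 46, 34]


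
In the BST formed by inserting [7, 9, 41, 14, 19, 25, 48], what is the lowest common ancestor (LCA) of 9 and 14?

Tree insertion order: [7, 9, 41, 14, 19, 25, 48]
Tree (level-order array): [7, None, 9, None, 41, 14, 48, None, 19, None, None, None, 25]
In a BST, the LCA of p=9, q=14 is the first node v on the
root-to-leaf path with p <= v <= q (go left if both < v, right if both > v).
Walk from root:
  at 7: both 9 and 14 > 7, go right
  at 9: 9 <= 9 <= 14, this is the LCA
LCA = 9


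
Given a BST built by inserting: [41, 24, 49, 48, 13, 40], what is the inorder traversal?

Tree insertion order: [41, 24, 49, 48, 13, 40]
Tree (level-order array): [41, 24, 49, 13, 40, 48]
Inorder traversal: [13, 24, 40, 41, 48, 49]


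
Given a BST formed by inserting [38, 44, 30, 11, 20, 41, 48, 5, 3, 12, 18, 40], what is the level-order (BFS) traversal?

Tree insertion order: [38, 44, 30, 11, 20, 41, 48, 5, 3, 12, 18, 40]
Tree (level-order array): [38, 30, 44, 11, None, 41, 48, 5, 20, 40, None, None, None, 3, None, 12, None, None, None, None, None, None, 18]
BFS from the root, enqueuing left then right child of each popped node:
  queue [38] -> pop 38, enqueue [30, 44], visited so far: [38]
  queue [30, 44] -> pop 30, enqueue [11], visited so far: [38, 30]
  queue [44, 11] -> pop 44, enqueue [41, 48], visited so far: [38, 30, 44]
  queue [11, 41, 48] -> pop 11, enqueue [5, 20], visited so far: [38, 30, 44, 11]
  queue [41, 48, 5, 20] -> pop 41, enqueue [40], visited so far: [38, 30, 44, 11, 41]
  queue [48, 5, 20, 40] -> pop 48, enqueue [none], visited so far: [38, 30, 44, 11, 41, 48]
  queue [5, 20, 40] -> pop 5, enqueue [3], visited so far: [38, 30, 44, 11, 41, 48, 5]
  queue [20, 40, 3] -> pop 20, enqueue [12], visited so far: [38, 30, 44, 11, 41, 48, 5, 20]
  queue [40, 3, 12] -> pop 40, enqueue [none], visited so far: [38, 30, 44, 11, 41, 48, 5, 20, 40]
  queue [3, 12] -> pop 3, enqueue [none], visited so far: [38, 30, 44, 11, 41, 48, 5, 20, 40, 3]
  queue [12] -> pop 12, enqueue [18], visited so far: [38, 30, 44, 11, 41, 48, 5, 20, 40, 3, 12]
  queue [18] -> pop 18, enqueue [none], visited so far: [38, 30, 44, 11, 41, 48, 5, 20, 40, 3, 12, 18]
Result: [38, 30, 44, 11, 41, 48, 5, 20, 40, 3, 12, 18]


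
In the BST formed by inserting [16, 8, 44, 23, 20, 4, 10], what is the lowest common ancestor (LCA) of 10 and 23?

Tree insertion order: [16, 8, 44, 23, 20, 4, 10]
Tree (level-order array): [16, 8, 44, 4, 10, 23, None, None, None, None, None, 20]
In a BST, the LCA of p=10, q=23 is the first node v on the
root-to-leaf path with p <= v <= q (go left if both < v, right if both > v).
Walk from root:
  at 16: 10 <= 16 <= 23, this is the LCA
LCA = 16


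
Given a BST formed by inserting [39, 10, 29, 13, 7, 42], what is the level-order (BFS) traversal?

Tree insertion order: [39, 10, 29, 13, 7, 42]
Tree (level-order array): [39, 10, 42, 7, 29, None, None, None, None, 13]
BFS from the root, enqueuing left then right child of each popped node:
  queue [39] -> pop 39, enqueue [10, 42], visited so far: [39]
  queue [10, 42] -> pop 10, enqueue [7, 29], visited so far: [39, 10]
  queue [42, 7, 29] -> pop 42, enqueue [none], visited so far: [39, 10, 42]
  queue [7, 29] -> pop 7, enqueue [none], visited so far: [39, 10, 42, 7]
  queue [29] -> pop 29, enqueue [13], visited so far: [39, 10, 42, 7, 29]
  queue [13] -> pop 13, enqueue [none], visited so far: [39, 10, 42, 7, 29, 13]
Result: [39, 10, 42, 7, 29, 13]


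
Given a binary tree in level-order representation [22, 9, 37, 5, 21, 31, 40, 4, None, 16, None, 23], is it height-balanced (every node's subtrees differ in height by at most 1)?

Tree (level-order array): [22, 9, 37, 5, 21, 31, 40, 4, None, 16, None, 23]
Definition: a tree is height-balanced if, at every node, |h(left) - h(right)| <= 1 (empty subtree has height -1).
Bottom-up per-node check:
  node 4: h_left=-1, h_right=-1, diff=0 [OK], height=0
  node 5: h_left=0, h_right=-1, diff=1 [OK], height=1
  node 16: h_left=-1, h_right=-1, diff=0 [OK], height=0
  node 21: h_left=0, h_right=-1, diff=1 [OK], height=1
  node 9: h_left=1, h_right=1, diff=0 [OK], height=2
  node 23: h_left=-1, h_right=-1, diff=0 [OK], height=0
  node 31: h_left=0, h_right=-1, diff=1 [OK], height=1
  node 40: h_left=-1, h_right=-1, diff=0 [OK], height=0
  node 37: h_left=1, h_right=0, diff=1 [OK], height=2
  node 22: h_left=2, h_right=2, diff=0 [OK], height=3
All nodes satisfy the balance condition.
Result: Balanced


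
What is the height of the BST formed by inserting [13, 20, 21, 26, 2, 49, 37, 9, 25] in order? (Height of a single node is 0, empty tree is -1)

Insertion order: [13, 20, 21, 26, 2, 49, 37, 9, 25]
Tree (level-order array): [13, 2, 20, None, 9, None, 21, None, None, None, 26, 25, 49, None, None, 37]
Compute height bottom-up (empty subtree = -1):
  height(9) = 1 + max(-1, -1) = 0
  height(2) = 1 + max(-1, 0) = 1
  height(25) = 1 + max(-1, -1) = 0
  height(37) = 1 + max(-1, -1) = 0
  height(49) = 1 + max(0, -1) = 1
  height(26) = 1 + max(0, 1) = 2
  height(21) = 1 + max(-1, 2) = 3
  height(20) = 1 + max(-1, 3) = 4
  height(13) = 1 + max(1, 4) = 5
Height = 5


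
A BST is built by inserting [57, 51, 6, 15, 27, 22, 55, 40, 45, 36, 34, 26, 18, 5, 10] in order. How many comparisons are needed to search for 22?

Search path for 22: 57 -> 51 -> 6 -> 15 -> 27 -> 22
Found: True
Comparisons: 6


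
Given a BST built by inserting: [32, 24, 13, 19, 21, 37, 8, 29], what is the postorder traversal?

Tree insertion order: [32, 24, 13, 19, 21, 37, 8, 29]
Tree (level-order array): [32, 24, 37, 13, 29, None, None, 8, 19, None, None, None, None, None, 21]
Postorder traversal: [8, 21, 19, 13, 29, 24, 37, 32]


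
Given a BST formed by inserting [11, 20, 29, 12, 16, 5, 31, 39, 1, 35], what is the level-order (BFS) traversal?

Tree insertion order: [11, 20, 29, 12, 16, 5, 31, 39, 1, 35]
Tree (level-order array): [11, 5, 20, 1, None, 12, 29, None, None, None, 16, None, 31, None, None, None, 39, 35]
BFS from the root, enqueuing left then right child of each popped node:
  queue [11] -> pop 11, enqueue [5, 20], visited so far: [11]
  queue [5, 20] -> pop 5, enqueue [1], visited so far: [11, 5]
  queue [20, 1] -> pop 20, enqueue [12, 29], visited so far: [11, 5, 20]
  queue [1, 12, 29] -> pop 1, enqueue [none], visited so far: [11, 5, 20, 1]
  queue [12, 29] -> pop 12, enqueue [16], visited so far: [11, 5, 20, 1, 12]
  queue [29, 16] -> pop 29, enqueue [31], visited so far: [11, 5, 20, 1, 12, 29]
  queue [16, 31] -> pop 16, enqueue [none], visited so far: [11, 5, 20, 1, 12, 29, 16]
  queue [31] -> pop 31, enqueue [39], visited so far: [11, 5, 20, 1, 12, 29, 16, 31]
  queue [39] -> pop 39, enqueue [35], visited so far: [11, 5, 20, 1, 12, 29, 16, 31, 39]
  queue [35] -> pop 35, enqueue [none], visited so far: [11, 5, 20, 1, 12, 29, 16, 31, 39, 35]
Result: [11, 5, 20, 1, 12, 29, 16, 31, 39, 35]


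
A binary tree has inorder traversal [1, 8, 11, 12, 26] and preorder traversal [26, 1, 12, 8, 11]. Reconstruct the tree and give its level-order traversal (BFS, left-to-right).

Inorder:  [1, 8, 11, 12, 26]
Preorder: [26, 1, 12, 8, 11]
Algorithm: preorder visits root first, so consume preorder in order;
for each root, split the current inorder slice at that value into
left-subtree inorder and right-subtree inorder, then recurse.
Recursive splits:
  root=26; inorder splits into left=[1, 8, 11, 12], right=[]
  root=1; inorder splits into left=[], right=[8, 11, 12]
  root=12; inorder splits into left=[8, 11], right=[]
  root=8; inorder splits into left=[], right=[11]
  root=11; inorder splits into left=[], right=[]
Reconstructed level-order: [26, 1, 12, 8, 11]


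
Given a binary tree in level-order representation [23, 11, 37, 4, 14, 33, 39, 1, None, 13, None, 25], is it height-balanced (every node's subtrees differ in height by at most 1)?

Tree (level-order array): [23, 11, 37, 4, 14, 33, 39, 1, None, 13, None, 25]
Definition: a tree is height-balanced if, at every node, |h(left) - h(right)| <= 1 (empty subtree has height -1).
Bottom-up per-node check:
  node 1: h_left=-1, h_right=-1, diff=0 [OK], height=0
  node 4: h_left=0, h_right=-1, diff=1 [OK], height=1
  node 13: h_left=-1, h_right=-1, diff=0 [OK], height=0
  node 14: h_left=0, h_right=-1, diff=1 [OK], height=1
  node 11: h_left=1, h_right=1, diff=0 [OK], height=2
  node 25: h_left=-1, h_right=-1, diff=0 [OK], height=0
  node 33: h_left=0, h_right=-1, diff=1 [OK], height=1
  node 39: h_left=-1, h_right=-1, diff=0 [OK], height=0
  node 37: h_left=1, h_right=0, diff=1 [OK], height=2
  node 23: h_left=2, h_right=2, diff=0 [OK], height=3
All nodes satisfy the balance condition.
Result: Balanced


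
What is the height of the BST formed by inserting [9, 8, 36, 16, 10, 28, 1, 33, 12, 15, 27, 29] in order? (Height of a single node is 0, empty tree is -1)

Insertion order: [9, 8, 36, 16, 10, 28, 1, 33, 12, 15, 27, 29]
Tree (level-order array): [9, 8, 36, 1, None, 16, None, None, None, 10, 28, None, 12, 27, 33, None, 15, None, None, 29]
Compute height bottom-up (empty subtree = -1):
  height(1) = 1 + max(-1, -1) = 0
  height(8) = 1 + max(0, -1) = 1
  height(15) = 1 + max(-1, -1) = 0
  height(12) = 1 + max(-1, 0) = 1
  height(10) = 1 + max(-1, 1) = 2
  height(27) = 1 + max(-1, -1) = 0
  height(29) = 1 + max(-1, -1) = 0
  height(33) = 1 + max(0, -1) = 1
  height(28) = 1 + max(0, 1) = 2
  height(16) = 1 + max(2, 2) = 3
  height(36) = 1 + max(3, -1) = 4
  height(9) = 1 + max(1, 4) = 5
Height = 5


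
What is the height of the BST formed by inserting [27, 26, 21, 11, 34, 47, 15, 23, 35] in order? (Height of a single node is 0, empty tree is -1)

Insertion order: [27, 26, 21, 11, 34, 47, 15, 23, 35]
Tree (level-order array): [27, 26, 34, 21, None, None, 47, 11, 23, 35, None, None, 15]
Compute height bottom-up (empty subtree = -1):
  height(15) = 1 + max(-1, -1) = 0
  height(11) = 1 + max(-1, 0) = 1
  height(23) = 1 + max(-1, -1) = 0
  height(21) = 1 + max(1, 0) = 2
  height(26) = 1 + max(2, -1) = 3
  height(35) = 1 + max(-1, -1) = 0
  height(47) = 1 + max(0, -1) = 1
  height(34) = 1 + max(-1, 1) = 2
  height(27) = 1 + max(3, 2) = 4
Height = 4


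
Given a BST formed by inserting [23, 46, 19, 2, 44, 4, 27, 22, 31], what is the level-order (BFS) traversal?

Tree insertion order: [23, 46, 19, 2, 44, 4, 27, 22, 31]
Tree (level-order array): [23, 19, 46, 2, 22, 44, None, None, 4, None, None, 27, None, None, None, None, 31]
BFS from the root, enqueuing left then right child of each popped node:
  queue [23] -> pop 23, enqueue [19, 46], visited so far: [23]
  queue [19, 46] -> pop 19, enqueue [2, 22], visited so far: [23, 19]
  queue [46, 2, 22] -> pop 46, enqueue [44], visited so far: [23, 19, 46]
  queue [2, 22, 44] -> pop 2, enqueue [4], visited so far: [23, 19, 46, 2]
  queue [22, 44, 4] -> pop 22, enqueue [none], visited so far: [23, 19, 46, 2, 22]
  queue [44, 4] -> pop 44, enqueue [27], visited so far: [23, 19, 46, 2, 22, 44]
  queue [4, 27] -> pop 4, enqueue [none], visited so far: [23, 19, 46, 2, 22, 44, 4]
  queue [27] -> pop 27, enqueue [31], visited so far: [23, 19, 46, 2, 22, 44, 4, 27]
  queue [31] -> pop 31, enqueue [none], visited so far: [23, 19, 46, 2, 22, 44, 4, 27, 31]
Result: [23, 19, 46, 2, 22, 44, 4, 27, 31]


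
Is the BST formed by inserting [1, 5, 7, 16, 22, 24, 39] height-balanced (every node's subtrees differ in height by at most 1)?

Tree (level-order array): [1, None, 5, None, 7, None, 16, None, 22, None, 24, None, 39]
Definition: a tree is height-balanced if, at every node, |h(left) - h(right)| <= 1 (empty subtree has height -1).
Bottom-up per-node check:
  node 39: h_left=-1, h_right=-1, diff=0 [OK], height=0
  node 24: h_left=-1, h_right=0, diff=1 [OK], height=1
  node 22: h_left=-1, h_right=1, diff=2 [FAIL (|-1-1|=2 > 1)], height=2
  node 16: h_left=-1, h_right=2, diff=3 [FAIL (|-1-2|=3 > 1)], height=3
  node 7: h_left=-1, h_right=3, diff=4 [FAIL (|-1-3|=4 > 1)], height=4
  node 5: h_left=-1, h_right=4, diff=5 [FAIL (|-1-4|=5 > 1)], height=5
  node 1: h_left=-1, h_right=5, diff=6 [FAIL (|-1-5|=6 > 1)], height=6
Node 22 violates the condition: |-1 - 1| = 2 > 1.
Result: Not balanced


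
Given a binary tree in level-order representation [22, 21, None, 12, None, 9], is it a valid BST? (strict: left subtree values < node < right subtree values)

Level-order array: [22, 21, None, 12, None, 9]
Validate using subtree bounds (lo, hi): at each node, require lo < value < hi,
then recurse left with hi=value and right with lo=value.
Preorder trace (stopping at first violation):
  at node 22 with bounds (-inf, +inf): OK
  at node 21 with bounds (-inf, 22): OK
  at node 12 with bounds (-inf, 21): OK
  at node 9 with bounds (-inf, 12): OK
No violation found at any node.
Result: Valid BST


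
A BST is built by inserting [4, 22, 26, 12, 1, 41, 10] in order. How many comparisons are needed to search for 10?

Search path for 10: 4 -> 22 -> 12 -> 10
Found: True
Comparisons: 4


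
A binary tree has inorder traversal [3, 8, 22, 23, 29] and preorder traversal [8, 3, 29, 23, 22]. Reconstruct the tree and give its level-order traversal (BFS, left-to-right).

Inorder:  [3, 8, 22, 23, 29]
Preorder: [8, 3, 29, 23, 22]
Algorithm: preorder visits root first, so consume preorder in order;
for each root, split the current inorder slice at that value into
left-subtree inorder and right-subtree inorder, then recurse.
Recursive splits:
  root=8; inorder splits into left=[3], right=[22, 23, 29]
  root=3; inorder splits into left=[], right=[]
  root=29; inorder splits into left=[22, 23], right=[]
  root=23; inorder splits into left=[22], right=[]
  root=22; inorder splits into left=[], right=[]
Reconstructed level-order: [8, 3, 29, 23, 22]


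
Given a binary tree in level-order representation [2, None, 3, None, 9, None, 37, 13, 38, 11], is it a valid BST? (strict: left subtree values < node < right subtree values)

Level-order array: [2, None, 3, None, 9, None, 37, 13, 38, 11]
Validate using subtree bounds (lo, hi): at each node, require lo < value < hi,
then recurse left with hi=value and right with lo=value.
Preorder trace (stopping at first violation):
  at node 2 with bounds (-inf, +inf): OK
  at node 3 with bounds (2, +inf): OK
  at node 9 with bounds (3, +inf): OK
  at node 37 with bounds (9, +inf): OK
  at node 13 with bounds (9, 37): OK
  at node 11 with bounds (9, 13): OK
  at node 38 with bounds (37, +inf): OK
No violation found at any node.
Result: Valid BST


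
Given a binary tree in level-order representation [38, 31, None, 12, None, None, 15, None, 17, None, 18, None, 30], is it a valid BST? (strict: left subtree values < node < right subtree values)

Level-order array: [38, 31, None, 12, None, None, 15, None, 17, None, 18, None, 30]
Validate using subtree bounds (lo, hi): at each node, require lo < value < hi,
then recurse left with hi=value and right with lo=value.
Preorder trace (stopping at first violation):
  at node 38 with bounds (-inf, +inf): OK
  at node 31 with bounds (-inf, 38): OK
  at node 12 with bounds (-inf, 31): OK
  at node 15 with bounds (12, 31): OK
  at node 17 with bounds (15, 31): OK
  at node 18 with bounds (17, 31): OK
  at node 30 with bounds (18, 31): OK
No violation found at any node.
Result: Valid BST
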